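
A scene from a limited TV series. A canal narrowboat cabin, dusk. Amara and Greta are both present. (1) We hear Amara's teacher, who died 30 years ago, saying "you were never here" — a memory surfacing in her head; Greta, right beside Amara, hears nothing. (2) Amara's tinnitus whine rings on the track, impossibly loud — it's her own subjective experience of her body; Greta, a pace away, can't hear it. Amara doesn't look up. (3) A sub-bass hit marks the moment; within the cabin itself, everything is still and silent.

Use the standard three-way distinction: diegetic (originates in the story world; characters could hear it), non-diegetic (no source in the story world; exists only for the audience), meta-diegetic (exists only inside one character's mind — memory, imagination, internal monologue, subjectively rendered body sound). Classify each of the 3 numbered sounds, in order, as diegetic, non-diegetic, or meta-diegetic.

(1) it's Amara's recollection rendered as sound; the other character can't hear it → meta-diegetic.
Sound (2): point-of-audition from inside Amara's body; not a sound in the room, so meta-diegetic.
Sound (3): it's a sound-design accent with no in-world source; no one in the scene can hear it, so non-diegetic.

meta-diegetic, meta-diegetic, non-diegetic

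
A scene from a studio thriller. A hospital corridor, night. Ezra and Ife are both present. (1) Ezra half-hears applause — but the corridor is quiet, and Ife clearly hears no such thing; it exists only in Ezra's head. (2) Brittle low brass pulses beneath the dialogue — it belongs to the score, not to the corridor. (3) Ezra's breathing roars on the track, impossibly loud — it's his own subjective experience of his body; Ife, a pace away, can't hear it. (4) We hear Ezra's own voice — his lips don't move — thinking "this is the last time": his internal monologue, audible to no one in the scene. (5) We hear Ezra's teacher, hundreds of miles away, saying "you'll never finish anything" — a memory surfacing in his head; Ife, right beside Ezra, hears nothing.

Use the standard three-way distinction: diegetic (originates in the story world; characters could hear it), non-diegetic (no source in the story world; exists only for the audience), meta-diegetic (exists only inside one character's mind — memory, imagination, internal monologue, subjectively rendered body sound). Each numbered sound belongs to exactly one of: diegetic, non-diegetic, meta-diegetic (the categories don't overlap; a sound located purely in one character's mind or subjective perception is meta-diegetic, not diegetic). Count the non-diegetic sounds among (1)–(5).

Sound (1): Ezra alone 'hears' it — an imagined sound, not present in the space, so meta-diegetic.
(2) is non-diegetic: score with no on-screen or off-screen source; it exists for the audience alone.
(3) is meta-diegetic: a subjective body sound — Ezra's private perception, inaudible to Ife.
(4) is meta-diegetic: Ezra's thought-voice: a private mental sound no other character can hear.
(5) is meta-diegetic: the voice is a memory playing only inside Ezra's mind; Ife can't hear it.
Non-diegetic: (2) — that's 1.

1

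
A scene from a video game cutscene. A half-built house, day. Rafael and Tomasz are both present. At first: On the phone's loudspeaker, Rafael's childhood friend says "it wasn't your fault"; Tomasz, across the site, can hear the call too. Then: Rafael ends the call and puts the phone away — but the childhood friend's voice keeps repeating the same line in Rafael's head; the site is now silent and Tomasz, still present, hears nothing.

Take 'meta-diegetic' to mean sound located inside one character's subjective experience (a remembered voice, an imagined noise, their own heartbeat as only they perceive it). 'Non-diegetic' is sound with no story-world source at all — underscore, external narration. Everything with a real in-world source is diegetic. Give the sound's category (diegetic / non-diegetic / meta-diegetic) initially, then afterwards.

Initially: the loudspeaker is an in-world source; both Rafael and Tomasz hear the call → diegetic.
Afterwards: with the phone off, the voice continues only as Rafael's private mental replay — Tomasz can't hear it → meta-diegetic.

diegetic, meta-diegetic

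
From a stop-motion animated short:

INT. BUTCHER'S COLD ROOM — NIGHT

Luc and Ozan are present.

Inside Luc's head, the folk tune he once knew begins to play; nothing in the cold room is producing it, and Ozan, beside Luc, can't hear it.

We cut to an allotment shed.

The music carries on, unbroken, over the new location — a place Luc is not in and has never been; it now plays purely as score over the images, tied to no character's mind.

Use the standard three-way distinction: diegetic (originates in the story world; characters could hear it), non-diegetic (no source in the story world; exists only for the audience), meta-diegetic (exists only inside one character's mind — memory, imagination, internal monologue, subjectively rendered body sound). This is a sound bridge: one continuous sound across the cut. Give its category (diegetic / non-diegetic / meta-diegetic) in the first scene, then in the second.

Scene one: the music exists only inside Luc's mind; Ozan can't hear it → meta-diegetic.
Scene two: it's detached from Luc entirely and plays over unrelated images with no in-world source — conventional underscore → non-diegetic.

meta-diegetic, non-diegetic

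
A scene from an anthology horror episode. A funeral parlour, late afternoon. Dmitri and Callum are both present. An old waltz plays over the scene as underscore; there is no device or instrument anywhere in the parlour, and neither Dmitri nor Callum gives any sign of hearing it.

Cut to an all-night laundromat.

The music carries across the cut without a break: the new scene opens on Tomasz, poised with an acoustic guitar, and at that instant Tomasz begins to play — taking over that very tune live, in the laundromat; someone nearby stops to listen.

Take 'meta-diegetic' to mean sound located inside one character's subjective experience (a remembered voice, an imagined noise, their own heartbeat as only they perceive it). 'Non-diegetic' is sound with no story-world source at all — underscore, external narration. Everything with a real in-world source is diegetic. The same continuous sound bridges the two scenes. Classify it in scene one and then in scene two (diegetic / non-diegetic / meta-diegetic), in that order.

Scene one: there's no in-world source anywhere and no character hears it — underscore for the audience only → non-diegetic.
Scene two: from the moment Tomasz starts playing, the tune is being performed on an acoustic guitar inside the story world and another character hears it → diegetic.

non-diegetic, diegetic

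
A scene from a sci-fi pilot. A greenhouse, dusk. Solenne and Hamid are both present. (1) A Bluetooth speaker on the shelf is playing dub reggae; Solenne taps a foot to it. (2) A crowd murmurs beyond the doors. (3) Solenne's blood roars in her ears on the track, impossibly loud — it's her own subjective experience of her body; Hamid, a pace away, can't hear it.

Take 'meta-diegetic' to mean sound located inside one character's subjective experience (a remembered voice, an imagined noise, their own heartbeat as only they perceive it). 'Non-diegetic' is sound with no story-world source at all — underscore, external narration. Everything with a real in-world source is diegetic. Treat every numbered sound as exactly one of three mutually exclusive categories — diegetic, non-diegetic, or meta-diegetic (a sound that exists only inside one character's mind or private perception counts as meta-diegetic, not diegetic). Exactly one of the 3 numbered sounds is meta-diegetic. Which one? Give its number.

(1) source music from a Bluetooth speaker, which exists in the story world → diegetic.
(2) a crowd is part of the location's real environment → diegetic.
(3) is meta-diegetic: point-of-audition from inside Solenne's body; not a sound in the room.
Only (3) is meta-diegetic.

3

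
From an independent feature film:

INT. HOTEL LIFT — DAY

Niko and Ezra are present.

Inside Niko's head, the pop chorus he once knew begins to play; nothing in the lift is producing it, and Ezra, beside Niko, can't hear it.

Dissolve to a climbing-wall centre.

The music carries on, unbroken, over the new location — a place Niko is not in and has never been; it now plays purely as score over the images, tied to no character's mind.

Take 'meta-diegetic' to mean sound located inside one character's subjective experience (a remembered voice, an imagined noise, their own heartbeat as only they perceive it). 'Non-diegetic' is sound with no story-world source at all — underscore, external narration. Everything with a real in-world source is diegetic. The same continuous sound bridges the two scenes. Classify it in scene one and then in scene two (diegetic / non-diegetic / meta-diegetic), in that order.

Scene one: the music exists only inside Niko's mind; Ezra can't hear it → meta-diegetic.
Scene two: it's detached from Niko entirely and plays over unrelated images with no in-world source — conventional underscore → non-diegetic.

meta-diegetic, non-diegetic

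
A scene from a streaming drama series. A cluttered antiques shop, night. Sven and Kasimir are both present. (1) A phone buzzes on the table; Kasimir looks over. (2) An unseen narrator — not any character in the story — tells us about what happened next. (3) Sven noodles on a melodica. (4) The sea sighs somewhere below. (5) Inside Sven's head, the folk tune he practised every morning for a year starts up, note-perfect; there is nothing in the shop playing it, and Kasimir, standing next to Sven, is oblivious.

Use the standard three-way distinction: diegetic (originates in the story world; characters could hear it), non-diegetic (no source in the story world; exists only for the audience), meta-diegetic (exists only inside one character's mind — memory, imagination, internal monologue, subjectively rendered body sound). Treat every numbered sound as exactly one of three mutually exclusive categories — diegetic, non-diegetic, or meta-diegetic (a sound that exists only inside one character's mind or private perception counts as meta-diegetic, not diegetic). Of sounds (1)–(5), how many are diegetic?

Sound (1): a phone is a real object/event in the scene's world, so diegetic.
Sound (2): external voice-over — not a character, not heard by anyone in the scene, so non-diegetic.
(3) the instrument and the performer are both in the scene → diegetic.
(4) the sea is part of the location's real environment → diegetic.
(5) it lives in Sven's subjectivity, not in the shop → meta-diegetic.
So 3 of the 5 are diegetic: (1), (3), (4).

3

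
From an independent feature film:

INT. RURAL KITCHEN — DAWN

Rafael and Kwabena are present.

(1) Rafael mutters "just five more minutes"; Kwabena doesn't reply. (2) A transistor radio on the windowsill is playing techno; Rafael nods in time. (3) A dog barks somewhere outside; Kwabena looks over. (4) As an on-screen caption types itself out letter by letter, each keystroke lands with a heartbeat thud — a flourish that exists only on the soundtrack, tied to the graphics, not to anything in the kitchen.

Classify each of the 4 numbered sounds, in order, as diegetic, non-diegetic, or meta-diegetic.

(1) spoken by a character present in the story world → diegetic.
Sound (2): the music comes from an on-screen device that Rafael responds to, so diegetic.
(3) is diegetic: an in-world source (a dog); characters could hear it.
(4) sound married to a title/caption — outside the diegesis by definition → non-diegetic.

diegetic, diegetic, diegetic, non-diegetic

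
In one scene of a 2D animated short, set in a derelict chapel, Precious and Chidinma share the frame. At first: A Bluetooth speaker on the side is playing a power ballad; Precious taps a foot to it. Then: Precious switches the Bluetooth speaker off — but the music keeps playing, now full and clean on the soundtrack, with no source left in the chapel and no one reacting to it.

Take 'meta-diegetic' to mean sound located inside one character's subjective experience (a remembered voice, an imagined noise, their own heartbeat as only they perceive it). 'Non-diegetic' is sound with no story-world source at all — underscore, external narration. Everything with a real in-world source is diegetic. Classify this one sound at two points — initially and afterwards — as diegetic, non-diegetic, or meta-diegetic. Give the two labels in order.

Initially: a Bluetooth speaker is a real in-scene source and Precious reacts to it → diegetic.
Afterwards: there is no longer any in-world source and no one can hear it — it has become underscore → non-diegetic.

diegetic, non-diegetic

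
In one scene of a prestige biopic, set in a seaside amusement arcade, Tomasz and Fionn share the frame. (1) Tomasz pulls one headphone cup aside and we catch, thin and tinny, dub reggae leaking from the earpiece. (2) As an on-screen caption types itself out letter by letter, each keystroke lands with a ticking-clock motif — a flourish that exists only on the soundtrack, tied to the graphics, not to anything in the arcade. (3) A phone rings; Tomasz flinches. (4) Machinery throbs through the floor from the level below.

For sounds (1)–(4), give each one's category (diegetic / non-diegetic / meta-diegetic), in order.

diegetic, non-diegetic, diegetic, diegetic

(1) the earpiece is a real device on Tomasz's head — source music → diegetic.
(2) sound married to a title/caption — outside the diegesis by definition → non-diegetic.
(3) is diegetic: a phone is a real object/event in the scene's world.
(4) is diegetic: ambient/room sound belonging to the story's physical space.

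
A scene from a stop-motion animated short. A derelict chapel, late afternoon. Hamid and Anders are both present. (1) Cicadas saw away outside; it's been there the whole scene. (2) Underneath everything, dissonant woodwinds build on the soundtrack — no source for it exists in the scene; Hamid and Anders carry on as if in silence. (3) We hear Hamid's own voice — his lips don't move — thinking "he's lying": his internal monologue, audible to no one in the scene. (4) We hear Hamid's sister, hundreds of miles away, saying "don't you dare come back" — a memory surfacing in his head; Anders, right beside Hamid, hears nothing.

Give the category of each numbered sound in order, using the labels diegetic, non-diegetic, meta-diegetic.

Sound (1): it's the actual ambient sound of the location, so diegetic.
(2) is non-diegetic: score with no on-screen or off-screen source; it exists for the audience alone.
Sound (3): Hamid's thought-voice: a private mental sound no other character can hear, so meta-diegetic.
(4) it's Hamid's recollection rendered as sound; the other character can't hear it → meta-diegetic.

diegetic, non-diegetic, meta-diegetic, meta-diegetic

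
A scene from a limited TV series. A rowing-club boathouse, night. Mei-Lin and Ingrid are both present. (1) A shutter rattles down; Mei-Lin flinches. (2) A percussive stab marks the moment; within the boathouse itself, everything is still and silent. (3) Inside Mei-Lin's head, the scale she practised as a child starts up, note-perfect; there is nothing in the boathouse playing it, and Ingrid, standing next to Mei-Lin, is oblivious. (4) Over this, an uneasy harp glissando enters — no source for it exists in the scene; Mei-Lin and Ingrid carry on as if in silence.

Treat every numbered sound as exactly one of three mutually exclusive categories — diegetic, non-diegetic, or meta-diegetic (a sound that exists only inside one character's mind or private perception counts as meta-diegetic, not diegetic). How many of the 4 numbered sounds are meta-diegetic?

Sound (1): an in-world source (a shutter); characters could hear it, so diegetic.
(2) is non-diegetic: an editorial stinger — it belongs to the cut, not the story world.
Sound (3): remembered music, private to Mei-Lin — Ingrid is oblivious because it isn't in the room, so meta-diegetic.
Sound (4): nothing in the boathouse produces it and the characters don't hear it — pure soundtrack, so non-diegetic.
Meta-diegetic: (3) — that's 1.

1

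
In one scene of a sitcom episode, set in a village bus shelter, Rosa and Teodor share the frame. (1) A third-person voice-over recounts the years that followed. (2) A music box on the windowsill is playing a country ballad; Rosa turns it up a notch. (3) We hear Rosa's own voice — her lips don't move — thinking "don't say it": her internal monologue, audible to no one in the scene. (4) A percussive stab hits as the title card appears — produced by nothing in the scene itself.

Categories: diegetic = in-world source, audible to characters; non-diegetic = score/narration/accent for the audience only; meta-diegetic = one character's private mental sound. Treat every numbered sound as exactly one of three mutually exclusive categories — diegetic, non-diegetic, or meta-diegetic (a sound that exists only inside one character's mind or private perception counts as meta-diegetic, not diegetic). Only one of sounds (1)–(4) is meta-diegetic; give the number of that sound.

3

(1) is non-diegetic: commentary laid over the scene from outside the fiction.
(2) is diegetic: the music comes from an on-screen device that Rosa responds to.
Sound (3): internal monologue — inside Rosa's mind, not spoken into the scene, so meta-diegetic.
(4) is non-diegetic: nothing in the scene produces it; it's an accent added for the audience.
Only (3) is meta-diegetic.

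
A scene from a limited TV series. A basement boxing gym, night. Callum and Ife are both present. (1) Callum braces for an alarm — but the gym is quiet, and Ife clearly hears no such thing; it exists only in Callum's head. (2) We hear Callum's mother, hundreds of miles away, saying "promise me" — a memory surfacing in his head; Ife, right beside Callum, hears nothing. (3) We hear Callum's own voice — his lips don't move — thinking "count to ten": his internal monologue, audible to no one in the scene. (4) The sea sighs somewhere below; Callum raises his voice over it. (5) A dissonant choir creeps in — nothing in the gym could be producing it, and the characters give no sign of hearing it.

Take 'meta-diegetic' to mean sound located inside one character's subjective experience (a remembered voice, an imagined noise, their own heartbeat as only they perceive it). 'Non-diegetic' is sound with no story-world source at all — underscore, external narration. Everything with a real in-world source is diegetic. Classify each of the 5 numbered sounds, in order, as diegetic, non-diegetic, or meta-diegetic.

(1) is meta-diegetic: subjective to Callum: the gym is silent and Ife hears nothing.
Sound (2): a remembered line, private to Callum — not present in the room, not audible to Ife, so meta-diegetic.
(3) it's Callum's unspoken thought, heard only by the audience via his subjectivity → meta-diegetic.
Sound (4): the sea is part of the location's real environment, so diegetic.
(5) it has no source in the story world and no character can hear it — it's underscore → non-diegetic.

meta-diegetic, meta-diegetic, meta-diegetic, diegetic, non-diegetic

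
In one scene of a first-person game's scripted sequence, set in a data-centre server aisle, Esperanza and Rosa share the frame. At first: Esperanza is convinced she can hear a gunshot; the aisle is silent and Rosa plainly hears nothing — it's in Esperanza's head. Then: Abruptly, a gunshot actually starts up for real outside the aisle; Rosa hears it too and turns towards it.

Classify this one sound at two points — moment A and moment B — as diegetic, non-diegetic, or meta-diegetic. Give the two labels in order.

meta-diegetic, diegetic

Moment A: only Esperanza 'hears' it — imagined, in her mind → meta-diegetic.
Moment B: now there's a real external source and Rosa hears it too — in the story world → diegetic.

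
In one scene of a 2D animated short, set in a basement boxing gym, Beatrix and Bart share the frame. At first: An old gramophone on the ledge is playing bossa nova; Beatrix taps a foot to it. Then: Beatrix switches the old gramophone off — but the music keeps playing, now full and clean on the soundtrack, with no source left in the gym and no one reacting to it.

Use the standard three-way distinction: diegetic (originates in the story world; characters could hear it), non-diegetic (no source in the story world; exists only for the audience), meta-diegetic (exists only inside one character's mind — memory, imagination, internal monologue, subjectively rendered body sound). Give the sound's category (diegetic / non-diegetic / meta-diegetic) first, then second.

diegetic, non-diegetic

First: an old gramophone is a real in-scene source and Beatrix reacts to it → diegetic.
Second: there is no longer any in-world source and no one can hear it — it has become underscore → non-diegetic.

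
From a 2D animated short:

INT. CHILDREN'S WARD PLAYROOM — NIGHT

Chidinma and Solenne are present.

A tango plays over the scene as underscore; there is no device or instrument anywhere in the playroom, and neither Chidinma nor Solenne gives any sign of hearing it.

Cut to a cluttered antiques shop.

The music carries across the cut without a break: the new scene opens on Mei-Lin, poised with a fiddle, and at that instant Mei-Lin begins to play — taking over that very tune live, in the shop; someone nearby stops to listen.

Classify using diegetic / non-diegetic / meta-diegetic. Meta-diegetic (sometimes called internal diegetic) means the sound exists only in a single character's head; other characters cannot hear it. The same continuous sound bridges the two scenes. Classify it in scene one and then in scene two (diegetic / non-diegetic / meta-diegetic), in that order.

non-diegetic, diegetic

Scene one: there's no in-world source anywhere and no character hears it — underscore for the audience only → non-diegetic.
Scene two: from the moment Mei-Lin starts playing, the tune is being performed on a fiddle inside the story world and another character hears it → diegetic.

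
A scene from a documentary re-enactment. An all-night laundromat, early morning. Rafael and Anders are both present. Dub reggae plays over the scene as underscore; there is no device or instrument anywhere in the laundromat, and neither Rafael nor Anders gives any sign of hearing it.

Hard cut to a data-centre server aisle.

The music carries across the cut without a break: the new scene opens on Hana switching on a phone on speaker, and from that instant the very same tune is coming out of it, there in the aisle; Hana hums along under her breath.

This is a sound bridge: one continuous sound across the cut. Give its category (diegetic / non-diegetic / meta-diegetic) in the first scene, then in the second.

non-diegetic, diegetic

Scene one: there's no in-world source anywhere and no character hears it — underscore for the audience only → non-diegetic.
Scene two: once Hana turns on a phone on speaker, the music has a real source in the story world and Hana reacts to it → diegetic.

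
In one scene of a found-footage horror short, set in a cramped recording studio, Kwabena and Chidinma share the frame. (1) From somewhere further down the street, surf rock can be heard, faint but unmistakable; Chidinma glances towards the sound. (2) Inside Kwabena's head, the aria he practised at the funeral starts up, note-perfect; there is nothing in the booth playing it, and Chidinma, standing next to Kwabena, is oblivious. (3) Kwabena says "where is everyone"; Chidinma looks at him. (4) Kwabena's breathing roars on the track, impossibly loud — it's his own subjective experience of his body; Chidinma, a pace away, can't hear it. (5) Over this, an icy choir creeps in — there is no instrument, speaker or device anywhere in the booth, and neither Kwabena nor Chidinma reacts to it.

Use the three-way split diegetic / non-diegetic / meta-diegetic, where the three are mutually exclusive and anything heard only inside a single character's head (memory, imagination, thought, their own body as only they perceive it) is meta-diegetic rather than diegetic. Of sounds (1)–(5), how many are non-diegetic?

1

(1) is diegetic: off-screen diegetic: the source is out of frame but still in the story's space.
(2) the music is a memory playing inside Kwabena's mind alone; no real-world source, Chidinma can't hear it → meta-diegetic.
Sound (3): on-screen dialogue — Kwabena speaks and Chidinma is there to hear, so diegetic.
(4) is meta-diegetic: a subjective body sound — Kwabena's private perception, inaudible to Chidinma.
Sound (5): score with no on-screen or off-screen source; it exists for the audience alone, so non-diegetic.
Non-diegetic: (5) — that's 1.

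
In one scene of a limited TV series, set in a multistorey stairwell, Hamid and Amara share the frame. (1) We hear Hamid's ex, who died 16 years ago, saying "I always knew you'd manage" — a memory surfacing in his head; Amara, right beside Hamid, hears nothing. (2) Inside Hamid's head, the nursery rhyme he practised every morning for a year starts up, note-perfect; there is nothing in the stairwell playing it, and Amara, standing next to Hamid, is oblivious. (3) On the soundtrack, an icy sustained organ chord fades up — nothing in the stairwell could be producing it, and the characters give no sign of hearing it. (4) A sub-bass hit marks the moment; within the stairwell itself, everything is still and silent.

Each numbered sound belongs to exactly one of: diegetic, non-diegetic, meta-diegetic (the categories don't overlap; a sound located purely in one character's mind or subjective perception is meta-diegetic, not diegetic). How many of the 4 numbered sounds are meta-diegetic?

(1) is meta-diegetic: a remembered line, private to Hamid — not present in the room, not audible to Amara.
(2) is meta-diegetic: the music is a memory playing inside Hamid's mind alone; no real-world source, Amara can't hear it.
(3) is non-diegetic: score with no on-screen or off-screen source; it exists for the audience alone.
(4) is non-diegetic: nothing in the scene produces it; it's an accent added for the audience.
Meta-diegetic: (1), (2) — that's 2.

2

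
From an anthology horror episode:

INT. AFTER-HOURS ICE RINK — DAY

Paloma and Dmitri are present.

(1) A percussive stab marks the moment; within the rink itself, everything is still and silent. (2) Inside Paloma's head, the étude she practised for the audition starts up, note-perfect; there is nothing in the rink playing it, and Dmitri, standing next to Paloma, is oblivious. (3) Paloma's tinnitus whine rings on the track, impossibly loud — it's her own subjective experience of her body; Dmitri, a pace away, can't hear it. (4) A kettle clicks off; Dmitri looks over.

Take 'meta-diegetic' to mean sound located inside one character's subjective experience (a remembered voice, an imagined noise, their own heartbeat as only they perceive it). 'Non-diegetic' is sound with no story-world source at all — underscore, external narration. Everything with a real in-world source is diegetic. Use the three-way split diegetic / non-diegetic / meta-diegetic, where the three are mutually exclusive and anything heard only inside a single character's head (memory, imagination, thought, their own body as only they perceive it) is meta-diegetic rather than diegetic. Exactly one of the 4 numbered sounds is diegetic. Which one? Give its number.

4

Sound (1): it's a sound-design accent with no in-world source; no one in the scene can hear it, so non-diegetic.
Sound (2): the music is a memory playing inside Paloma's mind alone; no real-world source, Dmitri can't hear it, so meta-diegetic.
(3) it's Paloma's internal bodily sensation rendered as sound; only Paloma 'hears' it → meta-diegetic.
(4) is diegetic: a kettle is a real object/event in the scene's world.
Only (4) is diegetic.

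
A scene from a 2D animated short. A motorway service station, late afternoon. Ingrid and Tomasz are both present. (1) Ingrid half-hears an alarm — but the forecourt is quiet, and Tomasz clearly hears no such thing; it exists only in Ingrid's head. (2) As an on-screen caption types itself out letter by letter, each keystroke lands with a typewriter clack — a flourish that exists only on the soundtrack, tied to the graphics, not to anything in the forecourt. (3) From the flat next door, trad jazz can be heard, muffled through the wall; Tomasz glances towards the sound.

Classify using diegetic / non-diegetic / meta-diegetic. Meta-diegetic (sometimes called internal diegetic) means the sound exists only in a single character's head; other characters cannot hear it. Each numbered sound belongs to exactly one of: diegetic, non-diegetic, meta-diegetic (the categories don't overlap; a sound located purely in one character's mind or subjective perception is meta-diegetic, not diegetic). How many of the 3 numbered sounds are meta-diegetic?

(1) the sound is imagined by Ingrid; nothing in the story world is producing it and Tomasz can't hear it → meta-diegetic.
(2) it accompanies on-screen graphics, not anything inside the story world → non-diegetic.
Sound (3): off-screen diegetic: the source is out of frame but still in the story's space, so diegetic.
So 1 of the 3 is meta-diegetic: (1).

1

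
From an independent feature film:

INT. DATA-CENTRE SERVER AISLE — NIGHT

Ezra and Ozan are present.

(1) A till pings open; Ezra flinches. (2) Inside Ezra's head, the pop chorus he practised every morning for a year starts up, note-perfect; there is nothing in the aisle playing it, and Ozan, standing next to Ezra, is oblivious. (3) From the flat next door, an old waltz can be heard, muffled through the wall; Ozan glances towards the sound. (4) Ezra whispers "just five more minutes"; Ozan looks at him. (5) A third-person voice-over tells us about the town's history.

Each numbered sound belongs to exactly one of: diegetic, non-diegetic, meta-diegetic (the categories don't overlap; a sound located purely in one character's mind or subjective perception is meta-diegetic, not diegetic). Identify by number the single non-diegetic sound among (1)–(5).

5

(1) an in-world source (a till); characters could hear it → diegetic.
(2) is meta-diegetic: the music is a memory playing inside Ezra's mind alone; no real-world source, Ozan can't hear it.
(3) the music has an off-screen but real-world source and a character hears it → diegetic.
(4) on-screen dialogue — Ezra speaks and Ozan is there to hear → diegetic.
(5) external voice-over — not a character, not heard by anyone in the scene → non-diegetic.
Only (5) is non-diegetic.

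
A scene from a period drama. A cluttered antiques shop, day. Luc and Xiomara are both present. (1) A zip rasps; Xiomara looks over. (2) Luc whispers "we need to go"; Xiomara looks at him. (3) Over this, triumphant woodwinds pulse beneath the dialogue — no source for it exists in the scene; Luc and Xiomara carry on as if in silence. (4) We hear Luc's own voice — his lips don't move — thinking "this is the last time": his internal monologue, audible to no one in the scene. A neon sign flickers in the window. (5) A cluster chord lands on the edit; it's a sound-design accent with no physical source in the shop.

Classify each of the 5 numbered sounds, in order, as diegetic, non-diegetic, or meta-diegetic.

diegetic, diegetic, non-diegetic, meta-diegetic, non-diegetic

(1) the sound comes from a zip physically present in the location → diegetic.
Sound (2): Luc is a character speaking aloud in the scene, so diegetic.
Sound (3): score with no on-screen or off-screen source; it exists for the audience alone, so non-diegetic.
(4) is meta-diegetic: it's Luc's unspoken thought, heard only by the audience via his subjectivity.
(5) an editorial stinger — it belongs to the cut, not the story world → non-diegetic.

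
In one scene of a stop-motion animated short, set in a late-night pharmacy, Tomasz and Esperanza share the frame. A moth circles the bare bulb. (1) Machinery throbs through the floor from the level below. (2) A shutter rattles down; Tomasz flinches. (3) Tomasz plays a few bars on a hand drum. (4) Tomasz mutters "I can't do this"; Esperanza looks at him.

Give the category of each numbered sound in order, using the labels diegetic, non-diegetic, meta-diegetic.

Sound (1): ambient/room sound belonging to the story's physical space, so diegetic.
Sound (2): an in-world source (a shutter); characters could hear it, so diegetic.
(3) a character is playing a hand drum on screen → diegetic.
(4) is diegetic: on-screen dialogue — Tomasz speaks and Esperanza is there to hear.

diegetic, diegetic, diegetic, diegetic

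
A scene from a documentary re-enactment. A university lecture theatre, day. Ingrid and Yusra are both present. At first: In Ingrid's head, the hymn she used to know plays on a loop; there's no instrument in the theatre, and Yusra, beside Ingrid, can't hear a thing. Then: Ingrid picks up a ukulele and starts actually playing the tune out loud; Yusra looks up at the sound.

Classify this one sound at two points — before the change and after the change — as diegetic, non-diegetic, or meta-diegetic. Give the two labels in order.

Before the change: the tune exists only as Ingrid's private memory; Yusra can't hear it → meta-diegetic.
After the change: Ingrid is now producing it live on a ukulele, in the room, and Yusra hears it → diegetic.

meta-diegetic, diegetic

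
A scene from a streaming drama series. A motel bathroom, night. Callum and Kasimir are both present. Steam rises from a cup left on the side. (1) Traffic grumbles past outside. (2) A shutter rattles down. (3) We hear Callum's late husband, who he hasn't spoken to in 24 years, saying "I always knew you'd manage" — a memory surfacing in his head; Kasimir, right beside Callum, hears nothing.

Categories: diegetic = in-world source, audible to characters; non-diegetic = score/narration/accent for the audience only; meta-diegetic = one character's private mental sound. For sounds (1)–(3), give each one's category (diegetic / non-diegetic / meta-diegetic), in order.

(1) is diegetic: it's the actual ambient sound of the location.
(2) is diegetic: the sound comes from a shutter physically present in the location.
(3) is meta-diegetic: a remembered line, private to Callum — not present in the room, not audible to Kasimir.

diegetic, diegetic, meta-diegetic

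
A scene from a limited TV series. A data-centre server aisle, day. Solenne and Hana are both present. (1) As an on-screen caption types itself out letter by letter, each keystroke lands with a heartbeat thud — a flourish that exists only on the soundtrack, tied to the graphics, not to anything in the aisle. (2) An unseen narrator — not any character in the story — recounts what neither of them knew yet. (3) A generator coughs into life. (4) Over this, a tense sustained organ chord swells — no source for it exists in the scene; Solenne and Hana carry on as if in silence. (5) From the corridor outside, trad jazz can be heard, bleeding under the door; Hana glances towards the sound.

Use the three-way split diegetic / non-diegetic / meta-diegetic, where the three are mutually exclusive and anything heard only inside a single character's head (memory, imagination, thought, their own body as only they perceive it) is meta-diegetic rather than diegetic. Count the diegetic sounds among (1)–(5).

(1) is non-diegetic: the caption isn't part of the story world, so neither is the sound tied to it.
(2) external voice-over — not a character, not heard by anyone in the scene → non-diegetic.
(3) is diegetic: an in-world source (a generator); characters could hear it.
Sound (4): score with no on-screen or off-screen source; it exists for the audience alone, so non-diegetic.
Sound (5): off-screen diegetic: the source is out of frame but still in the story's space, so diegetic.
Diegetic: (3), (5) — that's 2.

2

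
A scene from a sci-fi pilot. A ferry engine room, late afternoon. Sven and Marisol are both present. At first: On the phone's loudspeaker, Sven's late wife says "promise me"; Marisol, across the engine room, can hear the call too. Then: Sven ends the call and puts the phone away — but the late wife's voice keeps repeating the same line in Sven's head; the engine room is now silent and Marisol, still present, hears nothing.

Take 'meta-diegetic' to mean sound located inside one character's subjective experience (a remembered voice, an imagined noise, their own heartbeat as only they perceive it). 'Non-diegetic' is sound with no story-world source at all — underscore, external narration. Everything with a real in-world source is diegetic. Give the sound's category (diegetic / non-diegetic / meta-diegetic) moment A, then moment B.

diegetic, meta-diegetic

Moment A: the loudspeaker is an in-world source; both Sven and Marisol hear the call → diegetic.
Moment B: with the phone off, the voice continues only as Sven's private mental replay — Marisol can't hear it → meta-diegetic.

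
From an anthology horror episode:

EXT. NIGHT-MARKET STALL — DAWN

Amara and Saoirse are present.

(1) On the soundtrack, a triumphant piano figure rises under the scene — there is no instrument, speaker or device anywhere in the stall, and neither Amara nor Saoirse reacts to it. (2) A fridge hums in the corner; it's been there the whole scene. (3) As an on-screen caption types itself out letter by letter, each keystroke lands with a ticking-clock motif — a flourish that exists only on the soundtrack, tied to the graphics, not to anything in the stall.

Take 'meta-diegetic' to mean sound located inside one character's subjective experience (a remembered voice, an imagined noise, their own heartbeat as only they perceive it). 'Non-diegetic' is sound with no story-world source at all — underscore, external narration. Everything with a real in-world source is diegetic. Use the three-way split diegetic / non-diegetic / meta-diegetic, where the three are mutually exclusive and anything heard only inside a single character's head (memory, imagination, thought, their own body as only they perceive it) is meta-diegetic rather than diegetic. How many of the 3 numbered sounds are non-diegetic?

2

(1) it has no source in the story world and no character can hear it — it's underscore → non-diegetic.
(2) is diegetic: a fridge is part of the location's real environment.
Sound (3): the caption isn't part of the story world, so neither is the sound tied to it, so non-diegetic.
So 2 of the 3 are non-diegetic: (1), (3).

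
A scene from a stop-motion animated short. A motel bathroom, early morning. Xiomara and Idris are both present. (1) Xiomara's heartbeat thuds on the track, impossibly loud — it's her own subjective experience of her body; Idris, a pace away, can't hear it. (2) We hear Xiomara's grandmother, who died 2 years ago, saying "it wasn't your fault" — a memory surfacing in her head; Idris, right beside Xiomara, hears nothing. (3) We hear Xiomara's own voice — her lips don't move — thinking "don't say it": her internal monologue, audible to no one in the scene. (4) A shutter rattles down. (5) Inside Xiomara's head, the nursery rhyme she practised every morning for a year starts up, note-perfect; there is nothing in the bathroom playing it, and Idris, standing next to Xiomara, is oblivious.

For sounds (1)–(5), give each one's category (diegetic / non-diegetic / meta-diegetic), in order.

meta-diegetic, meta-diegetic, meta-diegetic, diegetic, meta-diegetic

(1) it's Xiomara's internal bodily sensation rendered as sound; only Xiomara 'hears' it → meta-diegetic.
(2) the voice is a memory playing only inside Xiomara's mind; Idris can't hear it → meta-diegetic.
Sound (3): it's Xiomara's unspoken thought, heard only by the audience via her subjectivity, so meta-diegetic.
Sound (4): the sound comes from a shutter physically present in the location, so diegetic.
Sound (5): the music is a memory playing inside Xiomara's mind alone; no real-world source, Idris can't hear it, so meta-diegetic.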